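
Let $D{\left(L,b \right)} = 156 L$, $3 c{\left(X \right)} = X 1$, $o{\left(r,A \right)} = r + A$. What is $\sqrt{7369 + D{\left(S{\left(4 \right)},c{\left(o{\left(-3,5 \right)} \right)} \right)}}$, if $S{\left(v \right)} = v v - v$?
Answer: $\sqrt{9241} \approx 96.13$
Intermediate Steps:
$o{\left(r,A \right)} = A + r$
$S{\left(v \right)} = v^{2} - v$
$c{\left(X \right)} = \frac{X}{3}$ ($c{\left(X \right)} = \frac{X 1}{3} = \frac{X}{3}$)
$\sqrt{7369 + D{\left(S{\left(4 \right)},c{\left(o{\left(-3,5 \right)} \right)} \right)}} = \sqrt{7369 + 156 \cdot 4 \left(-1 + 4\right)} = \sqrt{7369 + 156 \cdot 4 \cdot 3} = \sqrt{7369 + 156 \cdot 12} = \sqrt{7369 + 1872} = \sqrt{9241}$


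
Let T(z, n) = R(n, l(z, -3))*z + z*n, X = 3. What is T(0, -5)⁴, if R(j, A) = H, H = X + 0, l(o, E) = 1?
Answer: 0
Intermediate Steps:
H = 3 (H = 3 + 0 = 3)
R(j, A) = 3
T(z, n) = 3*z + n*z (T(z, n) = 3*z + z*n = 3*z + n*z)
T(0, -5)⁴ = (0*(3 - 5))⁴ = (0*(-2))⁴ = 0⁴ = 0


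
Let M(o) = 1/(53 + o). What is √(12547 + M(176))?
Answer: 4*√41123591/229 ≈ 112.01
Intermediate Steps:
√(12547 + M(176)) = √(12547 + 1/(53 + 176)) = √(12547 + 1/229) = √(2873264/229) = 4*√41123591/229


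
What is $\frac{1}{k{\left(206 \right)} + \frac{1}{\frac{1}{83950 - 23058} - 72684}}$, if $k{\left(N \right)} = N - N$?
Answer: $- \frac{4425874127}{60892} \approx -72684.0$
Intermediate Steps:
$k{\left(N \right)} = 0$
$\frac{1}{k{\left(206 \right)} + \frac{1}{\frac{1}{83950 - 23058} - 72684}} = \frac{1}{0 + \frac{1}{\frac{1}{83950 - 23058} - 72684}} = \frac{1}{0 + \frac{1}{\frac{1}{60892} - 72684}} = \frac{1}{0 + \frac{1}{- \frac{4425874127}{60892}}} = \frac{1}{0 - \frac{60892}{4425874127}} = \frac{1}{- \frac{60892}{4425874127}} = - \frac{4425874127}{60892}$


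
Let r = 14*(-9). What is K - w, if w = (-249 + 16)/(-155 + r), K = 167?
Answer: 46694/281 ≈ 166.17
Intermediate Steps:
r = -126
w = 233/281 (w = (-249 + 16)/(-155 - 126) = -233/(-281) = -233*(-1/281) = 233/281 ≈ 0.82918)
K - w = 167 - 1*233/281 = 167 - 233/281 = 46694/281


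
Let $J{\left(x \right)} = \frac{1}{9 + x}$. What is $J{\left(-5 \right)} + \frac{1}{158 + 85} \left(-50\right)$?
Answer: $\frac{43}{972} \approx 0.044239$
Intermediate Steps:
$J{\left(-5 \right)} + \frac{1}{158 + 85} \left(-50\right) = \frac{1}{9 - 5} + \frac{1}{158 + 85} \left(-50\right) = \frac{1}{4} + \frac{1}{243} \left(-50\right) = \frac{1}{4} - \frac{50}{243} = \frac{43}{972}$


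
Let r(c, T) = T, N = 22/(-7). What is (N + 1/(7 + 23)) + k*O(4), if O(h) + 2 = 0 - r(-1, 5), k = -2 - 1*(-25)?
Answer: -34463/210 ≈ -164.11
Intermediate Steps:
k = 23 (k = -2 + 25 = 23)
N = -22/7 (N = 22*(-1/7) = -22/7 ≈ -3.1429)
O(h) = -7 (O(h) = -2 + (0 - 1*5) = -2 + (0 - 5) = -2 - 5 = -7)
(N + 1/(7 + 23)) + k*O(4) = (-22/7 + 1/(7 + 23)) + 23*(-7) = (-22/7 + 1/30) - 161 = -653/210 - 161 = -34463/210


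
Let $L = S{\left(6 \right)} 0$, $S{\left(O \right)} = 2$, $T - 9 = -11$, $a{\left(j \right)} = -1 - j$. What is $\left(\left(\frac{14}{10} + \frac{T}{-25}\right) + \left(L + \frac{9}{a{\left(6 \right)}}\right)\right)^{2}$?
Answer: $\frac{1156}{30625} \approx 0.037747$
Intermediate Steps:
$T = -2$ ($T = 9 - 11 = -2$)
$L = 0$ ($L = 2 \cdot 0 = 0$)
$\left(\left(\frac{14}{10} + \frac{T}{-25}\right) + \left(L + \frac{9}{a{\left(6 \right)}}\right)\right)^{2} = \left(\left(\frac{14}{10} - \frac{2}{-25}\right) + \left(0 + \frac{9}{-1 - 6}\right)\right)^{2} = \left(\left(14 \cdot \frac{1}{10} - - \frac{2}{25}\right) + \left(0 + \frac{9}{-1 - 6}\right)\right)^{2} = \left(\left(\frac{7}{5} + \frac{2}{25}\right) + \left(0 + \frac{9}{-7}\right)\right)^{2} = \left(\frac{37}{25} + \left(0 + 9 \left(- \frac{1}{7}\right)\right)\right)^{2} = \left(\frac{37}{25} + \left(0 - \frac{9}{7}\right)\right)^{2} = \left(\frac{37}{25} - \frac{9}{7}\right)^{2} = \left(\frac{34}{175}\right)^{2} = \frac{1156}{30625}$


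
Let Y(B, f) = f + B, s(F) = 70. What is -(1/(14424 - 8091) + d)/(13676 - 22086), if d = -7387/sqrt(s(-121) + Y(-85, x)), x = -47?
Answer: 1/53260530 + 7387*I*sqrt(62)/521420 ≈ 1.8776e-8 + 0.11155*I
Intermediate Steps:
Y(B, f) = B + f
d = 7387*I*sqrt(62)/62 (d = -7387/sqrt(70 + (-85 - 47)) = -7387/sqrt(70 - 132) = -7387*(-I*sqrt(62)/62) = -(-7387)*I*sqrt(62)/62 = 7387*I*sqrt(62)/62 ≈ 938.15*I)
-(1/(14424 - 8091) + d)/(13676 - 22086) = -(1/(14424 - 8091) + 7387*I*sqrt(62)/62)/(13676 - 22086) = -(1/6333 + 7387*I*sqrt(62)/62)/(-8410) = -(1/6333 + 7387*I*sqrt(62)/62)*(-1)/8410 = -(-1/53260530 - 7387*I*sqrt(62)/521420) = 1/53260530 + 7387*I*sqrt(62)/521420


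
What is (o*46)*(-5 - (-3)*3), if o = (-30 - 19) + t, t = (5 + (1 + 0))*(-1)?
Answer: -10120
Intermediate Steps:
t = -6 (t = (5 + 1)*(-1) = 6*(-1) = -6)
o = -55 (o = (-30 - 19) - 6 = -49 - 6 = -55)
(o*46)*(-5 - (-3)*3) = (-55*46)*(-5 - (-3)*3) = -2530*(-5 - 3*(-3)) = -2530*(-5 + 9) = -2530*4 = -10120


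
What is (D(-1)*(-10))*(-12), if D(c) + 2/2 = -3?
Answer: -480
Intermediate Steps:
D(c) = -4 (D(c) = -1 - 3 = -4)
(D(-1)*(-10))*(-12) = -4*(-10)*(-12) = 40*(-12) = -480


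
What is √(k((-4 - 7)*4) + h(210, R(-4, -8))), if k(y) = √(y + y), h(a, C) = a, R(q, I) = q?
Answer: √(210 + 2*I*√22) ≈ 14.495 + 0.32359*I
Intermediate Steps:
k(y) = √2*√y (k(y) = √(2*y) = √2*√y)
√(k((-4 - 7)*4) + h(210, R(-4, -8))) = √(√2*√((-4 - 7)*4) + 210) = √(√2*√(-11*4) + 210) = √(√2*√(-44) + 210) = √(√2*(2*I*√11) + 210) = √(2*I*√22 + 210) = √(210 + 2*I*√22)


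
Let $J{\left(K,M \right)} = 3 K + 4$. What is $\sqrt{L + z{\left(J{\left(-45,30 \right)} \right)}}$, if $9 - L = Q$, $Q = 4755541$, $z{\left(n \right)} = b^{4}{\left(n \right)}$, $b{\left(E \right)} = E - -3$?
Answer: $2 \sqrt{65919981} \approx 16238.0$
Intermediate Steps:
$J{\left(K,M \right)} = 4 + 3 K$
$b{\left(E \right)} = 3 + E$ ($b{\left(E \right)} = E + 3 = 3 + E$)
$z{\left(n \right)} = \left(3 + n\right)^{4}$
$L = -4755532$ ($L = 9 - 4755541 = -4755532$)
$\sqrt{L + z{\left(J{\left(-45,30 \right)} \right)}} = \sqrt{-4755532 + \left(3 + \left(4 + 3 \left(-45\right)\right)\right)^{4}} = \sqrt{-4755532 + \left(3 + \left(4 - 135\right)\right)^{4}} = \sqrt{-4755532 + \left(3 - 131\right)^{4}} = \sqrt{-4755532 + \left(-128\right)^{4}} = \sqrt{-4755532 + 268435456} = \sqrt{263679924} = 2 \sqrt{65919981}$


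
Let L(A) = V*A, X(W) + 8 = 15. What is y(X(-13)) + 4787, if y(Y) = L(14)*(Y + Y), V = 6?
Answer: 5963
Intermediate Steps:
X(W) = 7 (X(W) = -8 + 15 = 7)
L(A) = 6*A
y(Y) = 168*Y (y(Y) = (6*14)*(Y + Y) = 84*(2*Y) = 168*Y)
y(X(-13)) + 4787 = 168*7 + 4787 = 1176 + 4787 = 5963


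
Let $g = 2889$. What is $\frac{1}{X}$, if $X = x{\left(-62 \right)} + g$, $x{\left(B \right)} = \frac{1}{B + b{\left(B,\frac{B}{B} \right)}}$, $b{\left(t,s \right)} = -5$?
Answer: $\frac{67}{193562} \approx 0.00034614$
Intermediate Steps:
$x{\left(B \right)} = \frac{1}{-5 + B}$ ($x{\left(B \right)} = \frac{1}{B - 5} = \frac{1}{-5 + B}$)
$X = \frac{193562}{67}$ ($X = \frac{1}{-5 - 62} + 2889 = \frac{1}{-67} + 2889 = - \frac{1}{67} + 2889 = \frac{193562}{67} \approx 2889.0$)
$\frac{1}{X} = \frac{1}{\frac{193562}{67}} = \frac{67}{193562}$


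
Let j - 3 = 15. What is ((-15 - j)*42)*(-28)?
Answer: 38808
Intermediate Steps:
j = 18 (j = 3 + 15 = 18)
((-15 - j)*42)*(-28) = ((-15 - 1*18)*42)*(-28) = ((-15 - 18)*42)*(-28) = -33*42*(-28) = -1386*(-28) = 38808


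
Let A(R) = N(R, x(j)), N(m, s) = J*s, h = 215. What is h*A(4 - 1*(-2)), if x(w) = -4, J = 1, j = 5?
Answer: -860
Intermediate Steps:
N(m, s) = s (N(m, s) = 1*s = s)
A(R) = -4
h*A(4 - 1*(-2)) = 215*(-4) = -860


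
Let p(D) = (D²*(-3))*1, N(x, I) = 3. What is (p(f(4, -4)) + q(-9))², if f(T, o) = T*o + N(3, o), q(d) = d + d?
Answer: 275625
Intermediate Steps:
q(d) = 2*d
f(T, o) = 3 + T*o (f(T, o) = T*o + 3 = 3 + T*o)
p(D) = -3*D² (p(D) = -3*D²*1 = -3*D²)
(p(f(4, -4)) + q(-9))² = (-3*(3 + 4*(-4))² + 2*(-9))² = (-3*(3 - 16)² - 18)² = (-3*(-13)² - 18)² = (-3*169 - 18)² = (-507 - 18)² = (-525)² = 275625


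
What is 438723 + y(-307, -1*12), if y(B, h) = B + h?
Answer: 438404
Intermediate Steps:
438723 + y(-307, -1*12) = 438723 + (-307 - 1*12) = 438723 + (-307 - 12) = 438723 - 319 = 438404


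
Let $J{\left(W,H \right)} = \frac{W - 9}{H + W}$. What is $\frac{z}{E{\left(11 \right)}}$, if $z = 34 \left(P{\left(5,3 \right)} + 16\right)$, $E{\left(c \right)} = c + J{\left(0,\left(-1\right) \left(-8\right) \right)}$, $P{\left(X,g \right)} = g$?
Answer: $\frac{5168}{79} \approx 65.418$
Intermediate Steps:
$J{\left(W,H \right)} = \frac{-9 + W}{H + W}$
$E{\left(c \right)} = - \frac{9}{8} + c$ ($E{\left(c \right)} = c + \frac{-9 + 0}{\left(-1\right) \left(-8\right) + 0} = c + \frac{1}{8 + 0} \left(-9\right) = c + \frac{1}{8} \left(-9\right) = c - \frac{9}{8} = - \frac{9}{8} + c$)
$z = 646$ ($z = 34 \left(3 + 16\right) = 34 \cdot 19 = 646$)
$\frac{z}{E{\left(11 \right)}} = \frac{646}{- \frac{9}{8} + 11} = \frac{646}{\frac{79}{8}} = 646 \cdot \frac{8}{79} = \frac{5168}{79}$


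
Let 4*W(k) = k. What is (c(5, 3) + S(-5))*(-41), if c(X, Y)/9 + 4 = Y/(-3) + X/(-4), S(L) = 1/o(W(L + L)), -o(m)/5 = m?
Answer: 230297/100 ≈ 2303.0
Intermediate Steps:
W(k) = k/4
o(m) = -5*m
S(L) = -2/(5*L) (S(L) = 1/(-5*(L + L)/4) = 1/(-5*2*L/4) = 1/(-5*L/2) = -2/(5*L))
c(X, Y) = -36 - 3*Y - 9*X/4 (c(X, Y) = -36 + 9*(Y/(-3) + X/(-4)) = -36 + 9*(Y*(-⅓) + X*(-¼)) = -36 + 9*(-Y/3 - X/4) = -36 + (-3*Y - 9*X/4) = -36 - 3*Y - 9*X/4)
(c(5, 3) + S(-5))*(-41) = ((-36 - 3*3 - 9/4*5) - ⅖/(-5))*(-41) = ((-36 - 9 - 45/4) - ⅖*(-⅕))*(-41) = (-225/4 + 2/25)*(-41) = -5617/100*(-41) = 230297/100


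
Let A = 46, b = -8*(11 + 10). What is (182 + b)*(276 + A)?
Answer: 4508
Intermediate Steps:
b = -168 (b = -8*21 = -168)
(182 + b)*(276 + A) = (182 - 168)*(276 + 46) = 14*322 = 4508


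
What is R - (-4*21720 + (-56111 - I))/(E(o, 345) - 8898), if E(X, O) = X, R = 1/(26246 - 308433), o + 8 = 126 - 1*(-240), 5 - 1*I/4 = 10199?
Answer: -5768750549/481975396 ≈ -11.969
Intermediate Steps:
I = -40776 (I = 20 - 4*10199 = 20 - 40796 = -40776)
o = 358 (o = -8 + (126 - 1*(-240)) = -8 + (126 + 240) = -8 + 366 = 358)
R = -1/282187 (R = 1/(-282187) = -1/282187 ≈ -3.5437e-6)
R - (-4*21720 + (-56111 - I))/(E(o, 345) - 8898) = -1/282187 - (-4*21720 + (-56111 - 1*(-40776)))/(358 - 8898) = -1/282187 - (-86880 + (-56111 + 40776))/(-8540) = -1/282187 - (-86880 - 15335)*(-1)/8540 = -1/282187 - (-102215)*(-1)/8540 = -1/282187 - 1*20443/1708 = -1/282187 - 20443/1708 = -5768750549/481975396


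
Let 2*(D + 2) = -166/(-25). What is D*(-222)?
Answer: -7326/25 ≈ -293.04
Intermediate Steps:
D = 33/25 (D = -2 + (-166/(-25))/2 = -2 + (-166*(-1/25))/2 = -2 + (½)*(166/25) = -2 + 83/25 = 33/25 ≈ 1.3200)
D*(-222) = (33/25)*(-222) = -7326/25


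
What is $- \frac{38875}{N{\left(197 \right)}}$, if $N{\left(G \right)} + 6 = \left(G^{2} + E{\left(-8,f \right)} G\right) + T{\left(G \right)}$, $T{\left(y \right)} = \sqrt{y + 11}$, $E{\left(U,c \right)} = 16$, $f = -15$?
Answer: $- \frac{1631000625}{1760221817} + \frac{155500 \sqrt{13}}{1760221817} \approx -0.92627$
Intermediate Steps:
$T{\left(y \right)} = \sqrt{11 + y}$
$N{\left(G \right)} = -6 + G^{2} + \sqrt{11 + G} + 16 G$ ($N{\left(G \right)} = -6 + \left(\left(G^{2} + 16 G\right) + \sqrt{11 + G}\right) = -6 + \left(G^{2} + \sqrt{11 + G} + 16 G\right) = -6 + G^{2} + \sqrt{11 + G} + 16 G$)
$- \frac{38875}{N{\left(197 \right)}} = - \frac{38875}{-6 + 197^{2} + \sqrt{11 + 197} + 16 \cdot 197} = - \frac{38875}{-6 + 38809 + \sqrt{208} + 3152} = - \frac{38875}{-6 + 38809 + 4 \sqrt{13} + 3152} = - \frac{38875}{41955 + 4 \sqrt{13}}$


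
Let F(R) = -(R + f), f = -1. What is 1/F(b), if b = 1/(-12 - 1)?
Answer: 13/14 ≈ 0.92857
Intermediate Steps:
b = -1/13 (b = 1/(-13) = -1/13 ≈ -0.076923)
F(R) = 1 - R (F(R) = -(R - 1) = -(-1 + R) = 1 - R)
1/F(b) = 1/(1 - 1*(-1/13)) = 1/(1 + 1/13) = 1/(14/13) = 13/14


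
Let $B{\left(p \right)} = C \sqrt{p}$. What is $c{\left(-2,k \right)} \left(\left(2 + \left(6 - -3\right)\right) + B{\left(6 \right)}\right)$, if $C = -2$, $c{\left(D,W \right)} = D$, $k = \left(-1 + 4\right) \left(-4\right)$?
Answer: $-22 + 4 \sqrt{6} \approx -12.202$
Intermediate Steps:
$k = -12$ ($k = 3 \left(-4\right) = -12$)
$B{\left(p \right)} = - 2 \sqrt{p}$
$c{\left(-2,k \right)} \left(\left(2 + \left(6 - -3\right)\right) + B{\left(6 \right)}\right) = - 2 \left(\left(2 + \left(6 - -3\right)\right) - 2 \sqrt{6}\right) = - 2 \left(\left(2 + \left(6 + 3\right)\right) - 2 \sqrt{6}\right) = - 2 \left(\left(2 + 9\right) - 2 \sqrt{6}\right) = - 2 \left(11 - 2 \sqrt{6}\right) = -22 + 4 \sqrt{6}$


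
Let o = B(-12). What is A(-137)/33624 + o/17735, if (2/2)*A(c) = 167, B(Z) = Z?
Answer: 2558257/596321640 ≈ 0.0042901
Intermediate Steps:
A(c) = 167
o = -12
A(-137)/33624 + o/17735 = 167/33624 - 12/17735 = 2558257/596321640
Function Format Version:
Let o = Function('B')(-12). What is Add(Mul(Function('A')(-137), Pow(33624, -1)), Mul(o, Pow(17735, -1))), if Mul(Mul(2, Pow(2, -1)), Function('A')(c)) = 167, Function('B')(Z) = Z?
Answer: Rational(2558257, 596321640) ≈ 0.0042901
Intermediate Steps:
Function('A')(c) = 167
o = -12
Add(Mul(Function('A')(-137), Pow(33624, -1)), Mul(o, Pow(17735, -1))) = Add(Mul(167, Pow(33624, -1)), Mul(-12, Pow(17735, -1))) = Add(Mul(167, Rational(1, 33624)), Mul(-12, Rational(1, 17735))) = Add(Rational(167, 33624), Rational(-12, 17735)) = Rational(2558257, 596321640)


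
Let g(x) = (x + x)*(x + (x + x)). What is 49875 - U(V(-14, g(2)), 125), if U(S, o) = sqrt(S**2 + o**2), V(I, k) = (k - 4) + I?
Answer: 49875 - sqrt(15661) ≈ 49750.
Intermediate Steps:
g(x) = 6*x**2 (g(x) = (2*x)*(x + 2*x) = (2*x)*(3*x) = 6*x**2)
V(I, k) = -4 + I + k (V(I, k) = (-4 + k) + I = -4 + I + k)
49875 - U(V(-14, g(2)), 125) = 49875 - sqrt((-4 - 14 + 6*2**2)**2 + 125**2) = 49875 - sqrt((-4 - 14 + 6*4)**2 + 15625) = 49875 - sqrt((-4 - 14 + 24)**2 + 15625) = 49875 - sqrt(6**2 + 15625) = 49875 - sqrt(36 + 15625) = 49875 - sqrt(15661)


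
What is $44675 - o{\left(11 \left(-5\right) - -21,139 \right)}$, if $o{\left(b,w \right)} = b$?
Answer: $44709$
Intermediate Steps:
$44675 - o{\left(11 \left(-5\right) - -21,139 \right)} = 44675 - \left(11 \left(-5\right) - -21\right) = 44675 - \left(-55 + 21\right) = 44675 - -34 = 44675 + 34 = 44709$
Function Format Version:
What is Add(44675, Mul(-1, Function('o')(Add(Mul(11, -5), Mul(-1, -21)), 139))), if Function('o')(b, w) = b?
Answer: 44709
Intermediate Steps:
Add(44675, Mul(-1, Function('o')(Add(Mul(11, -5), Mul(-1, -21)), 139))) = Add(44675, Mul(-1, Add(Mul(11, -5), Mul(-1, -21)))) = Add(44675, Mul(-1, Add(-55, 21))) = Add(44675, Mul(-1, -34)) = Add(44675, 34) = 44709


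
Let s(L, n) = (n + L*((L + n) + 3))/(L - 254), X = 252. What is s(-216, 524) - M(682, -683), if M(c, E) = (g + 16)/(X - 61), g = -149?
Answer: 6396521/44885 ≈ 142.51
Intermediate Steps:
s(L, n) = (n + L*(3 + L + n))/(-254 + L)
M(c, E) = -133/191 (M(c, E) = (-149 + 16)/(252 - 61) = -133/191)
s(-216, 524) - M(682, -683) = (524 + (-216)² + 3*(-216) - 216*524)/(-254 - 216) - 1*(-133/191) = (524 + 46656 - 648 - 113184)/(-470) + 133/191 = -1/470*(-66652) + 133/191 = 33326/235 + 133/191 = 6396521/44885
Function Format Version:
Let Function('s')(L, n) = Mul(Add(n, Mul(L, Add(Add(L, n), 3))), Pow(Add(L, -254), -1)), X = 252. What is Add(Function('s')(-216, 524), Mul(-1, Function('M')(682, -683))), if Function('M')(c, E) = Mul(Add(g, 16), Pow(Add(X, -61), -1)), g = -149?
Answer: Rational(6396521, 44885) ≈ 142.51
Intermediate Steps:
Function('s')(L, n) = Mul(Pow(Add(-254, L), -1), Add(n, Mul(L, Add(3, L, n)))) (Function('s')(L, n) = Mul(Add(n, Mul(L, Add(3, L, n))), Pow(Add(-254, L), -1)) = Mul(Pow(Add(-254, L), -1), Add(n, Mul(L, Add(3, L, n)))))
Function('M')(c, E) = Rational(-133, 191) (Function('M')(c, E) = Mul(Add(-149, 16), Pow(Add(252, -61), -1)) = Mul(-133, Pow(191, -1)) = Mul(-133, Rational(1, 191)) = Rational(-133, 191))
Add(Function('s')(-216, 524), Mul(-1, Function('M')(682, -683))) = Add(Mul(Pow(Add(-254, -216), -1), Add(524, Pow(-216, 2), Mul(3, -216), Mul(-216, 524))), Mul(-1, Rational(-133, 191))) = Add(Mul(Pow(-470, -1), Add(524, 46656, -648, -113184)), Rational(133, 191)) = Add(Mul(Rational(-1, 470), -66652), Rational(133, 191)) = Add(Rational(33326, 235), Rational(133, 191)) = Rational(6396521, 44885)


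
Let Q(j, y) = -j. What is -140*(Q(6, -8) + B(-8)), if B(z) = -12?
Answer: 2520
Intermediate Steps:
-140*(Q(6, -8) + B(-8)) = -140*(-1*6 - 12) = -140*(-6 - 12) = -140*(-18) = 2520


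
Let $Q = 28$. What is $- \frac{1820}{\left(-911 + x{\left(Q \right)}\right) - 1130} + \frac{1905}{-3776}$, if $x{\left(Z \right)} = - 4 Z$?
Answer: $\frac{2770855}{8129728} \approx 0.34083$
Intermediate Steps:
$- \frac{1820}{\left(-911 + x{\left(Q \right)}\right) - 1130} + \frac{1905}{-3776} = - \frac{1820}{\left(-911 - 112\right) - 1130} + \frac{1905}{-3776} = - \frac{1820}{\left(-911 - 112\right) - 1130} + 1905 \left(- \frac{1}{3776}\right) = - \frac{1820}{-1023 - 1130} - \frac{1905}{3776} = - \frac{1820}{-2153} - \frac{1905}{3776} = \left(-1820\right) \left(- \frac{1}{2153}\right) - \frac{1905}{3776} = \frac{1820}{2153} - \frac{1905}{3776} = \frac{2770855}{8129728}$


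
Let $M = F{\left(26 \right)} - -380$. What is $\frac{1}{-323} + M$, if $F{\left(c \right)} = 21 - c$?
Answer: $\frac{121124}{323} \approx 375.0$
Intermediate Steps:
$M = 375$ ($M = \left(21 - 26\right) - -380 = \left(21 - 26\right) + 380 = -5 + 380 = 375$)
$\frac{1}{-323} + M = \frac{1}{-323} + 375 = - \frac{1}{323} + 375 = \frac{121124}{323}$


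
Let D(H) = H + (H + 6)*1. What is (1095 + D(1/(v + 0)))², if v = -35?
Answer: 1484792089/1225 ≈ 1.2121e+6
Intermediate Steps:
D(H) = 6 + 2*H (D(H) = H + (6 + H)*1 = H + (6 + H) = 6 + 2*H)
(1095 + D(1/(v + 0)))² = (1095 + (6 + 2/(-35 + 0)))² = (1095 + (6 + 2/(-35)))² = (1095 + (6 + 2*(-1/35)))² = (1095 + (6 - 2/35))² = (1095 + 208/35)² = (38533/35)² = 1484792089/1225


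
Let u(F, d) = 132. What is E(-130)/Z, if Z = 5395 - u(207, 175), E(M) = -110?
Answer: -110/5263 ≈ -0.020901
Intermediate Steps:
Z = 5263 (Z = 5395 - 1*132 = 5395 - 132 = 5263)
E(-130)/Z = -110/5263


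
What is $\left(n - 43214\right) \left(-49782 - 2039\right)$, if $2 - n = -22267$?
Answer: $1085390845$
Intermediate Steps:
$n = 22269$ ($n = 2 - -22267 = 2 + 22267 = 22269$)
$\left(n - 43214\right) \left(-49782 - 2039\right) = \left(22269 - 43214\right) \left(-49782 - 2039\right) = \left(-20945\right) \left(-51821\right) = 1085390845$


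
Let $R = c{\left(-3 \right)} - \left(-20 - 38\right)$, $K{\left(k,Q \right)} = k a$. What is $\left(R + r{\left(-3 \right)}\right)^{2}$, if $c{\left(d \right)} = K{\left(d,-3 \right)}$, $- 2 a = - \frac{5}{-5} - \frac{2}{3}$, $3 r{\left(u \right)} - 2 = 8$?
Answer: $\frac{137641}{36} \approx 3823.4$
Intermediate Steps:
$r{\left(u \right)} = \frac{10}{3}$ ($r{\left(u \right)} = \frac{2}{3} + \frac{1}{3} \cdot 8 = \frac{2}{3} + \frac{8}{3} = \frac{10}{3}$)
$a = - \frac{1}{6}$ ($a = - \frac{- \frac{5}{-5} - \frac{2}{3}}{2} = - \frac{\left(-5\right) \left(- \frac{1}{5}\right) - \frac{2}{3}}{2} = - \frac{1 - \frac{2}{3}}{2} = \left(- \frac{1}{2}\right) \frac{1}{3} = - \frac{1}{6} \approx -0.16667$)
$K{\left(k,Q \right)} = - \frac{k}{6}$ ($K{\left(k,Q \right)} = k \left(- \frac{1}{6}\right) = - \frac{k}{6}$)
$c{\left(d \right)} = - \frac{d}{6}$
$R = \frac{117}{2}$ ($R = \left(- \frac{1}{6}\right) \left(-3\right) - \left(-20 - 38\right) = \frac{1}{2} - \left(-20 - 38\right) = \frac{1}{2} - -58 = \frac{1}{2} + 58 = \frac{117}{2} \approx 58.5$)
$\left(R + r{\left(-3 \right)}\right)^{2} = \left(\frac{117}{2} + \frac{10}{3}\right)^{2} = \left(\frac{371}{6}\right)^{2} = \frac{137641}{36}$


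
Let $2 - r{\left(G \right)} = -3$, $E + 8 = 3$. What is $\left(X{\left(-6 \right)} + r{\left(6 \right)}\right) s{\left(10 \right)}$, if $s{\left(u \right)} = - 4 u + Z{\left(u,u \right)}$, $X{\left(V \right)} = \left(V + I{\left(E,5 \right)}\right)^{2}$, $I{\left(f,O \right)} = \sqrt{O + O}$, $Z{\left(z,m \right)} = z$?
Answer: $-1530 + 360 \sqrt{10} \approx -391.58$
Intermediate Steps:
$E = -5$ ($E = -8 + 3 = -5$)
$r{\left(G \right)} = 5$ ($r{\left(G \right)} = 2 - -3 = 2 + 3 = 5$)
$I{\left(f,O \right)} = \sqrt{2} \sqrt{O}$ ($I{\left(f,O \right)} = \sqrt{2 O} = \sqrt{2} \sqrt{O}$)
$X{\left(V \right)} = \left(V + \sqrt{10}\right)^{2}$ ($X{\left(V \right)} = \left(V + \sqrt{2} \sqrt{5}\right)^{2} = \left(V + \sqrt{10}\right)^{2}$)
$s{\left(u \right)} = - 3 u$ ($s{\left(u \right)} = - 4 u + u = - 3 u$)
$\left(X{\left(-6 \right)} + r{\left(6 \right)}\right) s{\left(10 \right)} = \left(\left(-6 + \sqrt{10}\right)^{2} + 5\right) \left(\left(-3\right) 10\right) = \left(5 + \left(-6 + \sqrt{10}\right)^{2}\right) \left(-30\right) = -150 - 30 \left(-6 + \sqrt{10}\right)^{2}$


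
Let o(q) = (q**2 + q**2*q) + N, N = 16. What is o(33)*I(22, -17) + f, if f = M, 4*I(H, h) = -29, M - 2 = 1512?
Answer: -534081/2 ≈ -2.6704e+5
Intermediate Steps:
M = 1514 (M = 2 + 1512 = 1514)
I(H, h) = -29/4 (I(H, h) = (1/4)*(-29) = -29/4)
f = 1514
o(q) = 16 + q**2 + q**3 (o(q) = (q**2 + q**2*q) + 16 = (q**2 + q**3) + 16 = 16 + q**2 + q**3)
o(33)*I(22, -17) + f = (16 + 33**2 + 33**3)*(-29/4) + 1514 = (16 + 1089 + 35937)*(-29/4) + 1514 = 37042*(-29/4) + 1514 = -537109/2 + 1514 = -534081/2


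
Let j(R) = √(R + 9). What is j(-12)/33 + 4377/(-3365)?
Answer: -4377/3365 + I*√3/33 ≈ -1.3007 + 0.052486*I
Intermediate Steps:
j(R) = √(9 + R)
j(-12)/33 + 4377/(-3365) = √(9 - 12)/33 + 4377/(-3365) = √(-3)*(1/33) + 4377*(-1/3365) = (I*√3)*(1/33) - 4377/3365 = I*√3/33 - 4377/3365 = -4377/3365 + I*√3/33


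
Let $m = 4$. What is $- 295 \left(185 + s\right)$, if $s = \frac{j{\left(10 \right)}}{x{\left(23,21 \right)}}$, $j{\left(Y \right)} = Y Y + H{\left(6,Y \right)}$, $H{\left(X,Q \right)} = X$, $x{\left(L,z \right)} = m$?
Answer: $- \frac{124785}{2} \approx -62393.0$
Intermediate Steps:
$x{\left(L,z \right)} = 4$
$j{\left(Y \right)} = 6 + Y^{2}$ ($j{\left(Y \right)} = Y Y + 6 = Y^{2} + 6 = 6 + Y^{2}$)
$s = \frac{53}{2}$ ($s = \frac{6 + 10^{2}}{4} = \left(6 + 100\right) \frac{1}{4} = 106 \cdot \frac{1}{4} = \frac{53}{2} \approx 26.5$)
$- 295 \left(185 + s\right) = - 295 \left(185 + \frac{53}{2}\right) = \left(-295\right) \frac{423}{2} = - \frac{124785}{2}$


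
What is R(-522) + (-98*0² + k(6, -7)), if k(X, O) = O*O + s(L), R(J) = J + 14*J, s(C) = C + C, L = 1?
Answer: -7779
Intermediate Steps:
s(C) = 2*C
R(J) = 15*J
k(X, O) = 2 + O² (k(X, O) = O*O + 2*1 = O² + 2 = 2 + O²)
R(-522) + (-98*0² + k(6, -7)) = 15*(-522) + (-98*0² + (2 + (-7)²)) = -7830 + (-98*0 + (2 + 49)) = -7830 + (0 + 51) = -7830 + 51 = -7779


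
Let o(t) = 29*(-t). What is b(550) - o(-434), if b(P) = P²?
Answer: 289914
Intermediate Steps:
o(t) = -29*t
b(550) - o(-434) = 550² - (-29)*(-434) = 302500 - 1*12586 = 302500 - 12586 = 289914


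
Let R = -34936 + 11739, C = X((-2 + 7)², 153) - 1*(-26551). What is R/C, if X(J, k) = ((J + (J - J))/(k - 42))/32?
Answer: -82395744/94309177 ≈ -0.87368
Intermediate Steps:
X(J, k) = J/(32*(-42 + k)) (X(J, k) = ((J + 0)/(-42 + k))*(1/32) = (J/(-42 + k))*(1/32) = J/(32*(-42 + k)))
C = 94309177/3552 (C = (-2 + 7)²/(32*(-42 + 153)) - 1*(-26551) = (1/32)*5²/111 + 26551 = (1/32)*25*(1/111) + 26551 = 25/3552 + 26551 = 94309177/3552 ≈ 26551.)
R = -23197
R/C = -23197/94309177/3552 = -23197*3552/94309177 = -82395744/94309177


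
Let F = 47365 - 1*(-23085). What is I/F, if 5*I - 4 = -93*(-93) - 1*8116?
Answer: 537/352250 ≈ 0.0015245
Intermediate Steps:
F = 70450 (F = 47365 + 23085 = 70450)
I = 537/5 (I = ⅘ + (-93*(-93) - 1*8116)/5 = ⅘ + (8649 - 8116)/5 = ⅘ + (⅕)*533 = ⅘ + 533/5 = 537/5 ≈ 107.40)
I/F = (537/5)/70450 = (537/5)*(1/70450) = 537/352250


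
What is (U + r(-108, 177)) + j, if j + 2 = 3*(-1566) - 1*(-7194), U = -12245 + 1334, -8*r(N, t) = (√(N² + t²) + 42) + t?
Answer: -67555/8 - 3*√4777/8 ≈ -8470.3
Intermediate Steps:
r(N, t) = -21/4 - t/8 - √(N² + t²)/8 (r(N, t) = -((√(N² + t²) + 42) + t)/8 = -((42 + √(N² + t²)) + t)/8 = -(42 + t + √(N² + t²))/8 = -21/4 - t/8 - √(N² + t²)/8)
U = -10911
j = 2494 (j = -2 + (3*(-1566) - 1*(-7194)) = -2 + (-4698 + 7194) = -2 + 2496 = 2494)
(U + r(-108, 177)) + j = (-10911 + (-21/4 - ⅛*177 - √((-108)² + 177²)/8)) + 2494 = (-10911 + (-21/4 - 177/8 - √(11664 + 31329)/8)) + 2494 = (-10911 + (-21/4 - 177/8 - 3*√4777/8)) + 2494 = (-10911 + (-219/8 - 3*√4777/8)) + 2494 = (-87507/8 - 3*√4777/8) + 2494 = -67555/8 - 3*√4777/8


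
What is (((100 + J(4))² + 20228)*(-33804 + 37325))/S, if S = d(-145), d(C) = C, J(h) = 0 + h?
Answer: -109305924/145 ≈ -7.5383e+5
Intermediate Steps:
J(h) = h
S = -145
(((100 + J(4))² + 20228)*(-33804 + 37325))/S = (((100 + 4)² + 20228)*(-33804 + 37325))/(-145) = ((104² + 20228)*3521)*(-1/145) = ((10816 + 20228)*3521)*(-1/145) = (31044*3521)*(-1/145) = 109305924*(-1/145) = -109305924/145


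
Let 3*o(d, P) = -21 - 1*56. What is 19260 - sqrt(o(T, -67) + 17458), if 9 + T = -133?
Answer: 19260 - sqrt(156891)/3 ≈ 19128.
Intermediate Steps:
T = -142 (T = -9 - 133 = -142)
o(d, P) = -77/3 (o(d, P) = (-21 - 1*56)/3 = (-21 - 56)/3 = (1/3)*(-77) = -77/3)
19260 - sqrt(o(T, -67) + 17458) = 19260 - sqrt(-77/3 + 17458) = 19260 - sqrt(52297/3) = 19260 - sqrt(156891)/3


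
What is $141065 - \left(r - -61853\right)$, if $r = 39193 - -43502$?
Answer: $-3483$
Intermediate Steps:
$r = 82695$ ($r = 39193 + 43502 = 82695$)
$141065 - \left(r - -61853\right) = 141065 - \left(82695 - -61853\right) = 141065 - \left(82695 + 61853\right) = 141065 - 144548 = -3483$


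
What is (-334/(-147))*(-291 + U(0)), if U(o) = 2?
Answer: -96526/147 ≈ -656.64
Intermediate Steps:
(-334/(-147))*(-291 + U(0)) = (-334/(-147))*(-291 + 2) = -334*(-1/147)*(-289) = (334/147)*(-289) = -96526/147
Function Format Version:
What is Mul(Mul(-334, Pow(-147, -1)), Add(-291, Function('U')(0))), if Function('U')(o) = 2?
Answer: Rational(-96526, 147) ≈ -656.64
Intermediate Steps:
Mul(Mul(-334, Pow(-147, -1)), Add(-291, Function('U')(0))) = Mul(Mul(-334, Pow(-147, -1)), Add(-291, 2)) = Mul(Mul(-334, Rational(-1, 147)), -289) = Mul(Rational(334, 147), -289) = Rational(-96526, 147)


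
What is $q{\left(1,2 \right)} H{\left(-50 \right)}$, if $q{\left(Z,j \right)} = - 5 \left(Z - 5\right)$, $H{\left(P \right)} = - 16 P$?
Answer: $16000$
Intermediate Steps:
$q{\left(Z,j \right)} = 25 - 5 Z$ ($q{\left(Z,j \right)} = - 5 \left(-5 + Z\right) = 25 - 5 Z$)
$q{\left(1,2 \right)} H{\left(-50 \right)} = \left(25 - 5\right) \left(\left(-16\right) \left(-50\right)\right) = \left(25 - 5\right) 800 = 20 \cdot 800 = 16000$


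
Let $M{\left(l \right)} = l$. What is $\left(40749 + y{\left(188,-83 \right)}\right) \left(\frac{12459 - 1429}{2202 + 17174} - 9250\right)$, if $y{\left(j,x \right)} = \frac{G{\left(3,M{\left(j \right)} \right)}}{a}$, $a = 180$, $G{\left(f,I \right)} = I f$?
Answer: $- \frac{260838352037}{692} \approx -3.7693 \cdot 10^{8}$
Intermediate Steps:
$y{\left(j,x \right)} = \frac{j}{60}$ ($y{\left(j,x \right)} = \frac{j 3}{180} = 3 j \frac{1}{180} = \frac{j}{60}$)
$\left(40749 + y{\left(188,-83 \right)}\right) \left(\frac{12459 - 1429}{2202 + 17174} - 9250\right) = \left(40749 + \frac{1}{60} \cdot 188\right) \left(\frac{12459 - 1429}{2202 + 17174} - 9250\right) = \left(40749 + \frac{47}{15}\right) \left(\frac{11030}{19376} - 9250\right) = \frac{611282 \left(11030 \cdot \frac{1}{19376} - 9250\right)}{15} = \frac{611282 \left(\frac{5515}{9688} - 9250\right)}{15} = \frac{611282}{15} \left(- \frac{89608485}{9688}\right) = - \frac{260838352037}{692}$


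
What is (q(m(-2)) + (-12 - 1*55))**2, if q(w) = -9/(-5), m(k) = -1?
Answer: 106276/25 ≈ 4251.0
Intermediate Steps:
q(w) = 9/5 (q(w) = -9*(-1/5) = 9/5)
(q(m(-2)) + (-12 - 1*55))**2 = (9/5 + (-12 - 1*55))**2 = (9/5 + (-12 - 55))**2 = (9/5 - 67)**2 = (-326/5)**2 = 106276/25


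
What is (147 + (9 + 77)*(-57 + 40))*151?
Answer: -198565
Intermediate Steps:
(147 + (9 + 77)*(-57 + 40))*151 = (147 + 86*(-17))*151 = (147 - 1462)*151 = -1315*151 = -198565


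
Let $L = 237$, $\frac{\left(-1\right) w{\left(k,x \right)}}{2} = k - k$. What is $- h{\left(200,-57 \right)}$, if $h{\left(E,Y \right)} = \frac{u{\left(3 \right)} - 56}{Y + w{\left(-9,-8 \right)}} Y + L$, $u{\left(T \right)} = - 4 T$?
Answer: $-169$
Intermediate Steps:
$w{\left(k,x \right)} = 0$ ($w{\left(k,x \right)} = - 2 \left(k - k\right) = \left(-2\right) 0 = 0$)
$h{\left(E,Y \right)} = 169$ ($h{\left(E,Y \right)} = \frac{\left(-4\right) 3 - 56}{Y + 0} Y + 237 = \frac{-12 - 56}{Y} Y + 237 = - \frac{68}{Y} Y + 237 = -68 + 237 = 169$)
$- h{\left(200,-57 \right)} = \left(-1\right) 169 = -169$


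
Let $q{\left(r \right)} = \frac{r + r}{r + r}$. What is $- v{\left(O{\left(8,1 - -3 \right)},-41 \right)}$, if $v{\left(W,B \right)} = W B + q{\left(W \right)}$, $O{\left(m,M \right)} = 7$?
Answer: $286$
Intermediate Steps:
$q{\left(r \right)} = 1$ ($q{\left(r \right)} = \frac{2 r}{2 r} = 2 r \frac{1}{2 r} = 1$)
$v{\left(W,B \right)} = 1 + B W$ ($v{\left(W,B \right)} = W B + 1 = B W + 1 = 1 + B W$)
$- v{\left(O{\left(8,1 - -3 \right)},-41 \right)} = - (1 - 287) = \left(-1\right) \left(-286\right) = 286$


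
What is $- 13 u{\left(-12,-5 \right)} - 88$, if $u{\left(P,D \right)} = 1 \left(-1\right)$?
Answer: $-75$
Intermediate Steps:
$u{\left(P,D \right)} = -1$
$- 13 u{\left(-12,-5 \right)} - 88 = \left(-13\right) \left(-1\right) - 88 = 13 - 88 = -75$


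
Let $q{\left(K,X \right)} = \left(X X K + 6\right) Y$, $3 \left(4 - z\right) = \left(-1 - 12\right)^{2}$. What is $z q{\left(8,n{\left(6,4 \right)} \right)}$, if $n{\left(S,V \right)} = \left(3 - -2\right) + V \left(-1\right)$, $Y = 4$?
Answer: $- \frac{8792}{3} \approx -2930.7$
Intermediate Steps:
$z = - \frac{157}{3}$ ($z = 4 - \frac{\left(-1 - 12\right)^{2}}{3} = 4 - \frac{\left(-13\right)^{2}}{3} = 4 - \frac{169}{3} = - \frac{157}{3} \approx -52.333$)
$n{\left(S,V \right)} = 5 - V$ ($n{\left(S,V \right)} = \left(3 + 2\right) - V = 5 - V$)
$q{\left(K,X \right)} = 24 + 4 K X^{2}$ ($q{\left(K,X \right)} = \left(X X K + 6\right) 4 = \left(X^{2} K + 6\right) 4 = \left(K X^{2} + 6\right) 4 = \left(6 + K X^{2}\right) 4 = 24 + 4 K X^{2}$)
$z q{\left(8,n{\left(6,4 \right)} \right)} = - \frac{157 \left(24 + 4 \cdot 8 \left(5 - 4\right)^{2}\right)}{3} = - \frac{157 \left(24 + 4 \cdot 8 \cdot 1^{2}\right)}{3} = - \frac{157 \left(24 + 4 \cdot 8 \cdot 1\right)}{3} = - \frac{157 \left(24 + 32\right)}{3} = \left(- \frac{157}{3}\right) 56 = - \frac{8792}{3}$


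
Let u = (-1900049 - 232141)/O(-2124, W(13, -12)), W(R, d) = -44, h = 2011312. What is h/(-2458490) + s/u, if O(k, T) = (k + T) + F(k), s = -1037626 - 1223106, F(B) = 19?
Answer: -119484025938806/52419677931 ≈ -2279.4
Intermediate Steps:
s = -2260732
O(k, T) = 19 + T + k (O(k, T) = (k + T) + 19 = (T + k) + 19 = 19 + T + k)
u = 2132190/2149 (u = (-1900049 - 232141)/(19 - 44 - 2124) = -2132190/(-2149) = -2132190*(-1/2149) = 2132190/2149 ≈ 992.18)
h/(-2458490) + s/u = 2011312/(-2458490) - 2260732/2132190/2149 = 2011312*(-1/2458490) - 2260732*2149/2132190 = -1005656/1229245 - 2429156534/1066095 = -119484025938806/52419677931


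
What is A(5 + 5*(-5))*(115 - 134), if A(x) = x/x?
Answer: -19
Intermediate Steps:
A(x) = 1
A(5 + 5*(-5))*(115 - 134) = 1*(115 - 134) = 1*(-19) = -19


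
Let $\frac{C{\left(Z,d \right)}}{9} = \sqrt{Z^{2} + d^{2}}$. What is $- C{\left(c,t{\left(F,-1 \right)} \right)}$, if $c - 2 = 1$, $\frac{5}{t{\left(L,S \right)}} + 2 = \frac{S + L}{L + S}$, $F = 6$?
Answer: $- 9 \sqrt{34} \approx -52.479$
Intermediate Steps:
$t{\left(L,S \right)} = -5$ ($t{\left(L,S \right)} = \frac{5}{-2 + \frac{S + L}{L + S}} = \frac{5}{-2 + \frac{L + S}{L + S}} = \frac{5}{-2 + 1} = \frac{5}{-1} = 5 \left(-1\right) = -5$)
$c = 3$ ($c = 2 + 1 = 3$)
$C{\left(Z,d \right)} = 9 \sqrt{Z^{2} + d^{2}}$
$- C{\left(c,t{\left(F,-1 \right)} \right)} = - 9 \sqrt{3^{2} + \left(-5\right)^{2}} = - 9 \sqrt{9 + 25} = - 9 \sqrt{34}$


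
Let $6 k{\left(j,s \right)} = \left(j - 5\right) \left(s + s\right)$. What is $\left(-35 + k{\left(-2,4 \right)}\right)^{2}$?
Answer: $\frac{17689}{9} \approx 1965.4$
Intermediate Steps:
$k{\left(j,s \right)} = \frac{s \left(-5 + j\right)}{3}$ ($k{\left(j,s \right)} = \frac{\left(j - 5\right) \left(s + s\right)}{6} = \frac{\left(-5 + j\right) 2 s}{6} = \frac{2 s \left(-5 + j\right)}{6} = \frac{s \left(-5 + j\right)}{3}$)
$\left(-35 + k{\left(-2,4 \right)}\right)^{2} = \left(-35 + \frac{1}{3} \cdot 4 \left(-5 - 2\right)\right)^{2} = \left(-35 + \frac{1}{3} \cdot 4 \left(-7\right)\right)^{2} = \left(-35 - \frac{28}{3}\right)^{2} = \left(- \frac{133}{3}\right)^{2} = \frac{17689}{9}$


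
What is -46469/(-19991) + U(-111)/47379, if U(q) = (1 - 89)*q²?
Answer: -6491182339/315717863 ≈ -20.560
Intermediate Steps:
U(q) = -88*q²
-46469/(-19991) + U(-111)/47379 = -46469/(-19991) - 88*(-111)²/47379 = -46469*(-1/19991) - 88*12321*(1/47379) = 46469/19991 - 1084248*1/47379 = 46469/19991 - 361416/15793 = -6491182339/315717863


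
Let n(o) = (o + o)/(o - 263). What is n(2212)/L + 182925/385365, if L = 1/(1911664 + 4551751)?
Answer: 734612279008415/50071759 ≈ 1.4671e+7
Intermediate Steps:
L = 1/6463415 ≈ 1.5472e-7
n(o) = 2*o/(-263 + o) (n(o) = (2*o)/(-263 + o) = 2*o/(-263 + o))
n(2212)/L + 182925/385365 = (2*2212/(-263 + 2212))/(1/6463415) + 182925/385365 = (2*2212/1949)*6463415 + 182925*(1/385365) = (2*2212*(1/1949))*6463415 + 12195/25691 = (4424/1949)*6463415 + 12195/25691 = 28594147960/1949 + 12195/25691 = 734612279008415/50071759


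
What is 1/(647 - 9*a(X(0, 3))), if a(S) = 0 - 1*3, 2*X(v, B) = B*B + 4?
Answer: 1/674 ≈ 0.0014837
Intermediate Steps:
X(v, B) = 2 + B²/2 (X(v, B) = (B*B + 4)/2 = (B² + 4)/2 = (4 + B²)/2 = 2 + B²/2)
a(S) = -3 (a(S) = 0 - 3 = -3)
1/(647 - 9*a(X(0, 3))) = 1/(647 - 9*(-3)) = 1/(647 + 27) = 1/674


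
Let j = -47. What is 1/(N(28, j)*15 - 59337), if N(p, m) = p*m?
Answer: -1/79077 ≈ -1.2646e-5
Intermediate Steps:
N(p, m) = m*p
1/(N(28, j)*15 - 59337) = 1/(-47*28*15 - 59337) = 1/(-1316*15 - 59337) = 1/(-19740 - 59337) = 1/(-79077) = -1/79077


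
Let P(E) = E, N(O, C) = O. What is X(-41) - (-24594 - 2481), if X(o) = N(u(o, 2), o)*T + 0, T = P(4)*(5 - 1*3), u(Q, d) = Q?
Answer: 26747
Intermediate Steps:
T = 8 (T = 4*(5 - 1*3) = 4*(5 - 3) = 4*2 = 8)
X(o) = 8*o (X(o) = o*8 + 0 = 8*o + 0 = 8*o)
X(-41) - (-24594 - 2481) = 8*(-41) - (-24594 - 2481) = -328 - 1*(-27075) = -328 + 27075 = 26747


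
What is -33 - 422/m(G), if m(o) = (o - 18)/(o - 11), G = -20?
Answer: -7168/19 ≈ -377.26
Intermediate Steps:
m(o) = (-18 + o)/(-11 + o)
-33 - 422/m(G) = -33 - 422*(-11 - 20)/(-18 - 20) = -33 - 422/(-38/(-31)) = -33 - 422/((-1/31*(-38))) = -33 - 422/38/31 = -33 - 422*31/38 = -33 - 6541/19 = -7168/19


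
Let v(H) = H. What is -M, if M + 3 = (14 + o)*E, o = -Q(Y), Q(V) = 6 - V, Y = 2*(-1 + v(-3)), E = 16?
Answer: 3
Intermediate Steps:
Y = -8 (Y = 2*(-1 - 3) = 2*(-4) = -8)
o = -14 (o = -(6 - 1*(-8)) = -(6 + 8) = -1*14 = -14)
M = -3 (M = -3 + (14 - 14)*16 = -3 + 0*16 = -3 + 0 = -3)
-M = -1*(-3) = 3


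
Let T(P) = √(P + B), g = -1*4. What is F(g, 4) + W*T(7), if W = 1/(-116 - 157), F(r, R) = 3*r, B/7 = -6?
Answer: -12 - I*√35/273 ≈ -12.0 - 0.021671*I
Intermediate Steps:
B = -42 (B = 7*(-6) = -42)
g = -4
W = -1/273 (W = 1/(-273) = -1/273 ≈ -0.0036630)
T(P) = √(-42 + P) (T(P) = √(P - 42) = √(-42 + P))
F(g, 4) + W*T(7) = 3*(-4) - √(-42 + 7)/273 = -12 - I*√35/273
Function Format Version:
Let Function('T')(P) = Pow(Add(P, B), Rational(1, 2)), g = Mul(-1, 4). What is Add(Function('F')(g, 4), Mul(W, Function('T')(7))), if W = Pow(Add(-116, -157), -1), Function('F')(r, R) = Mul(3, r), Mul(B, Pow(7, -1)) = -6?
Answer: Add(-12, Mul(Rational(-1, 273), I, Pow(35, Rational(1, 2)))) ≈ Add(-12.000, Mul(-0.021671, I))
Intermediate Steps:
B = -42 (B = Mul(7, -6) = -42)
g = -4
W = Rational(-1, 273) (W = Pow(-273, -1) = Rational(-1, 273) ≈ -0.0036630)
Function('T')(P) = Pow(Add(-42, P), Rational(1, 2)) (Function('T')(P) = Pow(Add(P, -42), Rational(1, 2)) = Pow(Add(-42, P), Rational(1, 2)))
Add(Function('F')(g, 4), Mul(W, Function('T')(7))) = Add(Mul(3, -4), Mul(Rational(-1, 273), Pow(Add(-42, 7), Rational(1, 2)))) = Add(-12, Mul(Rational(-1, 273), Pow(-35, Rational(1, 2)))) = Add(-12, Mul(Rational(-1, 273), Mul(I, Pow(35, Rational(1, 2))))) = Add(-12, Mul(Rational(-1, 273), I, Pow(35, Rational(1, 2))))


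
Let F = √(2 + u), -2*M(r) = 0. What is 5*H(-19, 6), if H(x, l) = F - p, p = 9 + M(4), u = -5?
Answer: -45 + 5*I*√3 ≈ -45.0 + 8.6602*I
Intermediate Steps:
M(r) = 0 (M(r) = -½*0 = 0)
F = I*√3 (F = √(2 - 5) = √(-3) = I*√3 ≈ 1.732*I)
p = 9 (p = 9 + 0 = 9)
H(x, l) = -9 + I*√3 (H(x, l) = I*√3 - 1*9 = I*√3 - 9 = -9 + I*√3)
5*H(-19, 6) = 5*(-9 + I*√3) = -45 + 5*I*√3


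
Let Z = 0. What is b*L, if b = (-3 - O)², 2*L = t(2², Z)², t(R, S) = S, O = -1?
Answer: 0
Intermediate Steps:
L = 0 (L = (½)*0² = (½)*0 = 0)
b = 4 (b = (-3 - 1*(-1))² = (-3 + 1)² = (-2)² = 4)
b*L = 4*0 = 0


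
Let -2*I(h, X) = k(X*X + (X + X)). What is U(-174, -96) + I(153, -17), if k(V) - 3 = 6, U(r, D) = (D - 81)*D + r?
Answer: 33627/2 ≈ 16814.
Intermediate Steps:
U(r, D) = r + D*(-81 + D) (U(r, D) = (-81 + D)*D + r = D*(-81 + D) + r = r + D*(-81 + D))
k(V) = 9 (k(V) = 3 + 6 = 9)
I(h, X) = -9/2 (I(h, X) = -½*9 = -9/2)
U(-174, -96) + I(153, -17) = (-174 + (-96)² - 81*(-96)) - 9/2 = (-174 + 9216 + 7776) - 9/2 = 16818 - 9/2 = 33627/2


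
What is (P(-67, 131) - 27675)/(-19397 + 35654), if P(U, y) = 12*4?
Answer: -9209/5419 ≈ -1.6994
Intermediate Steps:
P(U, y) = 48
(P(-67, 131) - 27675)/(-19397 + 35654) = (48 - 27675)/(-19397 + 35654) = -27627/16257 = -27627*1/16257 = -9209/5419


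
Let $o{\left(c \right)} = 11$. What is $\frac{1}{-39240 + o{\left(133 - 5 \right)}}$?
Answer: $- \frac{1}{39229} \approx -2.5491 \cdot 10^{-5}$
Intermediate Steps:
$\frac{1}{-39240 + o{\left(133 - 5 \right)}} = \frac{1}{-39240 + 11} = \frac{1}{-39229} = - \frac{1}{39229}$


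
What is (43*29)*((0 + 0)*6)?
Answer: 0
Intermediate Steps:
(43*29)*((0 + 0)*6) = 1247*(0*6) = 1247*0 = 0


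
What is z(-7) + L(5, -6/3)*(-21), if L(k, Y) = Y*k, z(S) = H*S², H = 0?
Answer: 210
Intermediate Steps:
z(S) = 0 (z(S) = 0*S² = 0)
z(-7) + L(5, -6/3)*(-21) = 0 + (-6/3*5)*(-21) = 0 + (-6*⅓*5)*(-21) = 0 - 2*5*(-21) = 0 - 10*(-21) = 0 + 210 = 210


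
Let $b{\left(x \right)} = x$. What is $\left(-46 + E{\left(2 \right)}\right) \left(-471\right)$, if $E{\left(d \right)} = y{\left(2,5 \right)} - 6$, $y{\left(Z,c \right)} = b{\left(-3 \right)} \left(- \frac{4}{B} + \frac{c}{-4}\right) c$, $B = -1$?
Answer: $\frac{175683}{4} \approx 43921.0$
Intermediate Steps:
$y{\left(Z,c \right)} = c \left(-12 + \frac{3 c}{4}\right)$ ($y{\left(Z,c \right)} = - 3 \left(- \frac{4}{-1} + \frac{c}{-4}\right) c = - 3 \left(\left(-4\right) \left(-1\right) + c \left(- \frac{1}{4}\right)\right) c = - 3 \left(4 - \frac{c}{4}\right) c = \left(-12 + \frac{3 c}{4}\right) c = c \left(-12 + \frac{3 c}{4}\right)$)
$E{\left(d \right)} = - \frac{189}{4}$ ($E{\left(d \right)} = \frac{3}{4} \cdot 5 \left(-16 + 5\right) - 6 = \frac{3}{4} \cdot 5 \left(-11\right) - 6 = - \frac{165}{4} - 6 = - \frac{189}{4}$)
$\left(-46 + E{\left(2 \right)}\right) \left(-471\right) = \left(-46 - \frac{189}{4}\right) \left(-471\right) = \left(- \frac{373}{4}\right) \left(-471\right) = \frac{175683}{4}$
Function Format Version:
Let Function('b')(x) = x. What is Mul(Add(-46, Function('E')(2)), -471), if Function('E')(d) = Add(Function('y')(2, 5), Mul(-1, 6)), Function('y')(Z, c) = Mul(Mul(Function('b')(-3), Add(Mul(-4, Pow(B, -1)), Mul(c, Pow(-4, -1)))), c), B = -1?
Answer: Rational(175683, 4) ≈ 43921.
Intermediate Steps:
Function('y')(Z, c) = Mul(c, Add(-12, Mul(Rational(3, 4), c))) (Function('y')(Z, c) = Mul(Mul(-3, Add(Mul(-4, Pow(-1, -1)), Mul(c, Pow(-4, -1)))), c) = Mul(Mul(-3, Add(Mul(-4, -1), Mul(c, Rational(-1, 4)))), c) = Mul(Mul(-3, Add(4, Mul(Rational(-1, 4), c))), c) = Mul(Add(-12, Mul(Rational(3, 4), c)), c) = Mul(c, Add(-12, Mul(Rational(3, 4), c))))
Function('E')(d) = Rational(-189, 4) (Function('E')(d) = Add(Mul(Rational(3, 4), 5, Add(-16, 5)), Mul(-1, 6)) = Add(Mul(Rational(3, 4), 5, -11), -6) = Add(Rational(-165, 4), -6) = Rational(-189, 4))
Mul(Add(-46, Function('E')(2)), -471) = Mul(Add(-46, Rational(-189, 4)), -471) = Mul(Rational(-373, 4), -471) = Rational(175683, 4)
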